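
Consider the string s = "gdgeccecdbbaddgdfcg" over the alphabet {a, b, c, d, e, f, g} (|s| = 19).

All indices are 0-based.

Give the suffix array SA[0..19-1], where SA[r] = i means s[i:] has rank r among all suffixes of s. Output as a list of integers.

[11, 10, 9, 4, 7, 5, 17, 8, 12, 15, 13, 1, 3, 6, 16, 18, 14, 0, 2]

rank | idx | suffix
   0 |  11 | addgdfcg
   1 |  10 | baddgdfcg
   2 |   9 | bbaddgdfcg
   3 |   4 | ccecdbbaddgdfcg
   4 |   7 | cdbbaddgdfcg
   5 |   5 | cecdbbaddgdfcg
   6 |  17 | cg
   7 |   8 | dbbaddgdfcg
   8 |  12 | ddgdfcg
   9 |  15 | dfcg
  10 |  13 | dgdfcg
  11 |   1 | dgeccecdbbaddgdfcg
  12 |   3 | eccecdbbaddgdfcg
  13 |   6 | ecdbbaddgdfcg
  14 |  16 | fcg
  15 |  18 | g
  16 |  14 | gdfcg
  17 |   0 | gdgeccecdbbaddgdfcg
  18 |   2 | geccecdbbaddgdfcg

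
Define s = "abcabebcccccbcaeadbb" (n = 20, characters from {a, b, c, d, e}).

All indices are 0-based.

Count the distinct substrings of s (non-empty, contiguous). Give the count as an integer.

184

rank→(start, suffix):
  0 → (0, 'abcabebcccccbcaeadbb')
  1 → (3, 'abebcccccbcaeadbb')
  2 → (16, 'adbb')
  3 → (14, 'aeadbb')
  4 → (19, 'b')
  5 → (18, 'bb')
  6 → (1, 'bcabebcccccbcaeadbb')
  7 → (12, 'bcaeadbb')
  8 → (6, 'bcccccbcaeadbb')
  9 → (4, 'bebcccccbcaeadbb')
  10 → (2, 'cabebcccccbcaeadbb')
  11 → (13, 'caeadbb')
  12 → (11, 'cbcaeadbb')
  13 → (10, 'ccbcaeadbb')
  14 → (9, 'cccbcaeadbb')
  15 → (8, 'ccccbcaeadbb')
  16 → (7, 'cccccbcaeadbb')
  17 → (17, 'dbb')
  18 → (15, 'eadbb')
  19 → (5, 'ebcccccbcaeadbb')

SA = [0, 3, 16, 14, 19, 18, 1, 12, 6, 4, 2, 13, 11, 10, 9, 8, 7, 17, 15, 5]
i: (SA[i-1],SA[i]) lcp shared
  1: (0,3) 2 'ab'
  2: (3,16) 1 'a'
  3: (16,14) 1 'a'
  4: (14,19) 0 ''
  5: (19,18) 1 'b'
  6: (18,1) 1 'b'
  7: (1,12) 3 'bca'
  8: (12,6) 2 'bc'
  9: (6,4) 1 'b'
  10: (4,2) 0 ''
  11: (2,13) 2 'ca'
  12: (13,11) 1 'c'
  13: (11,10) 1 'c'
  14: (10,9) 2 'cc'
  15: (9,8) 3 'ccc'
  16: (8,7) 4 'cccc'
  17: (7,17) 0 ''
  18: (17,15) 0 ''
  19: (15,5) 1 'e'

n(n+1)/2 = 20·21/2 = 210
Σ LCP = 0 + 2 + 1 + 1 + 0 + 1 + 1 + 3 + 2 + 1 + 0 + 2 + 1 + 1 + 2 + 3 + 4 + 0 + 0 + 1 = 26
distinct = 210 − 26 = 184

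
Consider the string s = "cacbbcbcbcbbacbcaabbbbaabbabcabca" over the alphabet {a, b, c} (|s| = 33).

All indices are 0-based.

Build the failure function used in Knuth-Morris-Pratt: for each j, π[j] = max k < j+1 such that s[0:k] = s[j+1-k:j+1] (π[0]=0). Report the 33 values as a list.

[0, 0, 1, 0, 0, 1, 0, 1, 0, 1, 0, 0, 0, 1, 0, 1, 2, 0, 0, 0, 0, 0, 0, 0, 0, 0, 0, 0, 1, 2, 0, 1, 2]

π[0] = 0
j=1 s[j]='a': π[1]=0 (border '')
j=2 s[j]='c': π[2]=1 (border 'c')
j=3 s[j]='b': k: 1→0; π[3]=0 (border '')
j=4 s[j]='b': π[4]=0 (border '')
j=5 s[j]='c': π[5]=1 (border 'c')
j=6 s[j]='b': k: 1→0; π[6]=0 (border '')
j=7 s[j]='c': π[7]=1 (border 'c')
j=8 s[j]='b': k: 1→0; π[8]=0 (border '')
j=9 s[j]='c': π[9]=1 (border 'c')
j=10 s[j]='b': k: 1→0; π[10]=0 (border '')
j=11 s[j]='b': π[11]=0 (border '')
j=12 s[j]='a': π[12]=0 (border '')
j=13 s[j]='c': π[13]=1 (border 'c')
j=14 s[j]='b': k: 1→0; π[14]=0 (border '')
j=15 s[j]='c': π[15]=1 (border 'c')
j=16 s[j]='a': π[16]=2 (border 'ca')
j=17 s[j]='a': k: 2→0; π[17]=0 (border '')
j=18 s[j]='b': π[18]=0 (border '')
j=19 s[j]='b': π[19]=0 (border '')
j=20 s[j]='b': π[20]=0 (border '')
j=21 s[j]='b': π[21]=0 (border '')
j=22 s[j]='a': π[22]=0 (border '')
j=23 s[j]='a': π[23]=0 (border '')
j=24 s[j]='b': π[24]=0 (border '')
j=25 s[j]='b': π[25]=0 (border '')
j=26 s[j]='a': π[26]=0 (border '')
j=27 s[j]='b': π[27]=0 (border '')
j=28 s[j]='c': π[28]=1 (border 'c')
j=29 s[j]='a': π[29]=2 (border 'ca')
j=30 s[j]='b': k: 2→0; π[30]=0 (border '')
j=31 s[j]='c': π[31]=1 (border 'c')
j=32 s[j]='a': π[32]=2 (border 'ca')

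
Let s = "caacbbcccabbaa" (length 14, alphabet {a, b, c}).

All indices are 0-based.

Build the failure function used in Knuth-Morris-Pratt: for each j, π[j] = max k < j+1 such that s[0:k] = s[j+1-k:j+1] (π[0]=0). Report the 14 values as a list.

π[0] = 0
j=1 s[j]='a': π[1]=0 (border '')
j=2 s[j]='a': π[2]=0 (border '')
j=3 s[j]='c': π[3]=1 (border 'c')
j=4 s[j]='b': k: 1→0; π[4]=0 (border '')
j=5 s[j]='b': π[5]=0 (border '')
j=6 s[j]='c': π[6]=1 (border 'c')
j=7 s[j]='c': k: 1→0; π[7]=1 (border 'c')
j=8 s[j]='c': k: 1→0; π[8]=1 (border 'c')
j=9 s[j]='a': π[9]=2 (border 'ca')
j=10 s[j]='b': k: 2→0; π[10]=0 (border '')
j=11 s[j]='b': π[11]=0 (border '')
j=12 s[j]='a': π[12]=0 (border '')
j=13 s[j]='a': π[13]=0 (border '')

[0, 0, 0, 1, 0, 0, 1, 1, 1, 2, 0, 0, 0, 0]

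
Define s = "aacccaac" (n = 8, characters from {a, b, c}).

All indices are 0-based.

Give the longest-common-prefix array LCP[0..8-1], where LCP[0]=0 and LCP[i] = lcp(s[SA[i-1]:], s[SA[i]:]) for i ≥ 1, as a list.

sorted suffixes:
  #0 SA[0]=5  'aac'
  #1 SA[1]=0  'aacccaac'
  #2 SA[2]=6  'ac'
  #3 SA[3]=1  'acccaac'
  #4 SA[4]=7  'c'
  #5 SA[5]=4  'caac'
  #6 SA[6]=3  'ccaac'
  #7 SA[7]=2  'cccaac'

SA = [5, 0, 6, 1, 7, 4, 3, 2]
[i] adj suffixes → lcp
  [1] 5/0 → 3 ('aac')
  [2] 0/6 → 1 ('a')
  [3] 6/1 → 2 ('ac')
  [4] 1/7 → 0 ('')
  [5] 7/4 → 1 ('c')
  [6] 4/3 → 1 ('c')
  [7] 3/2 → 2 ('cc')

[0, 3, 1, 2, 0, 1, 1, 2]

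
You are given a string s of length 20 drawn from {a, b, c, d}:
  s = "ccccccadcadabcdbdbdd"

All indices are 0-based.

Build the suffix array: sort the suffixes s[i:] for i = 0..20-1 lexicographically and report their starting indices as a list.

[11, 9, 6, 12, 15, 17, 8, 5, 4, 3, 2, 1, 0, 13, 19, 10, 14, 16, 7, 18]

sorted suffixes:
  #0 SA[0]=11  'abcdbdbdd'
  #1 SA[1]=9  'adabcdbdbdd'
  #2 SA[2]=6  'adcadabcdbdbdd'
  #3 SA[3]=12  'bcdbdbdd'
  #4 SA[4]=15  'bdbdd'
  #5 SA[5]=17  'bdd'
  #6 SA[6]=8  'cadabcdbdbdd'
  #7 SA[7]=5  'cadcadabcdbdbdd'
  #8 SA[8]=4  'ccadcadabcdbdbdd'
  #9 SA[9]=3  'cccadcadabcdbdbdd'
  #10 SA[10]=2  'ccccadcadabcdbdbdd'
  #11 SA[11]=1  'cccccadcadabcdbdbdd'
  #12 SA[12]=0  'ccccccadcadabcdbdbdd'
  #13 SA[13]=13  'cdbdbdd'
  #14 SA[14]=19  'd'
  #15 SA[15]=10  'dabcdbdbdd'
  #16 SA[16]=14  'dbdbdd'
  #17 SA[17]=16  'dbdd'
  #18 SA[18]=7  'dcadabcdbdbdd'
  #19 SA[19]=18  'dd'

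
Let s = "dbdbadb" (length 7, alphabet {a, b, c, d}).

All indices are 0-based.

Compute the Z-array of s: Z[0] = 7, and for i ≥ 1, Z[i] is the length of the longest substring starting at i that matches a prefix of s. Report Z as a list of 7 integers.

Z[0]=7
i=1: outside box; Z[1]=0
i=2: outside box; Z[2]=2 grow→box=[2,4)
i=3: min(r-i=1, Z[1]=0)=0; Z[3]=0
i=4: outside box; Z[4]=0
i=5: outside box; Z[5]=2 grow→box=[5,7)
i=6: min(r-i=1, Z[1]=0)=0; Z[6]=0

[7, 0, 2, 0, 0, 2, 0]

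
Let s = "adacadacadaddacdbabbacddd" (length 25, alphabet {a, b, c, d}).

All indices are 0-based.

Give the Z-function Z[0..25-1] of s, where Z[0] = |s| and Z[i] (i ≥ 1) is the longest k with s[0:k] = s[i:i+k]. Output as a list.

[25, 0, 1, 0, 7, 0, 1, 0, 3, 0, 2, 0, 0, 1, 0, 0, 0, 1, 0, 0, 1, 0, 0, 0, 0]

Z[0]=25
i=1: outside box; Z[1]=0
i=2: outside box; Z[2]=1 extend→box=[2,3)
i=3: outside box; Z[3]=0
i=4: outside box; Z[4]=7 extend→box=[4,11)
i=5: min(r-i=6, Z[1]=0)=0; Z[5]=0
i=6: min(r-i=5, Z[2]=1)=1; Z[6]=1
i=7: min(r-i=4, Z[3]=0)=0; Z[7]=0
i=8: min(r-i=3, Z[4]=7)=3; Z[8]=3
i=9: min(r-i=2, Z[5]=0)=0; Z[9]=0
i=10: min(r-i=1, Z[6]=1)=1; Z[10]=2 extend→box=[10,12)
i=11: min(r-i=1, Z[1]=0)=0; Z[11]=0
i=12: outside box; Z[12]=0
i=13: outside box; Z[13]=1 extend→box=[13,14)
i=14: outside box; Z[14]=0
i=15: outside box; Z[15]=0
i=16: outside box; Z[16]=0
i=17: outside box; Z[17]=1 extend→box=[17,18)
i=18: outside box; Z[18]=0
i=19: outside box; Z[19]=0
i=20: outside box; Z[20]=1 extend→box=[20,21)
i=21: outside box; Z[21]=0
i=22: outside box; Z[22]=0
i=23: outside box; Z[23]=0
i=24: outside box; Z[24]=0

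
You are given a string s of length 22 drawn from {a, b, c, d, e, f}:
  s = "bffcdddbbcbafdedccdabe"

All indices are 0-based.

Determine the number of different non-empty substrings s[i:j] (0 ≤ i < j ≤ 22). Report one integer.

235

rank→(start, suffix):
  0 → (19, 'abe')
  1 → (11, 'afdedccdabe')
  2 → (10, 'bafdedccdabe')
  3 → (7, 'bbcbafdedccdabe')
  4 → (8, 'bcbafdedccdabe')
  5 → (20, 'be')
  6 → (0, 'bffcdddbbcbafdedccdabe')
  7 → (9, 'cbafdedccdabe')
  8 → (16, 'ccdabe')
  9 → (17, 'cdabe')
  10 → (3, 'cdddbbcbafdedccdabe')
  11 → (18, 'dabe')
  12 → (6, 'dbbcbafdedccdabe')
  13 → (15, 'dccdabe')
  14 → (5, 'ddbbcbafdedccdabe')
  15 → (4, 'dddbbcbafdedccdabe')
  16 → (13, 'dedccdabe')
  17 → (21, 'e')
  18 → (14, 'edccdabe')
  19 → (2, 'fcdddbbcbafdedccdabe')
  20 → (12, 'fdedccdabe')
  21 → (1, 'ffcdddbbcbafdedccdabe')

SA = [19, 11, 10, 7, 8, 20, 0, 9, 16, 17, 3, 18, 6, 15, 5, 4, 13, 21, 14, 2, 12, 1]
[i] adj suffixes → lcp
  [1] 19/11 → 1 ('a')
  [2] 11/10 → 0 ('')
  [3] 10/7 → 1 ('b')
  [4] 7/8 → 1 ('b')
  [5] 8/20 → 1 ('b')
  [6] 20/0 → 1 ('b')
  [7] 0/9 → 0 ('')
  [8] 9/16 → 1 ('c')
  [9] 16/17 → 1 ('c')
  [10] 17/3 → 2 ('cd')
  [11] 3/18 → 0 ('')
  [12] 18/6 → 1 ('d')
  [13] 6/15 → 1 ('d')
  [14] 15/5 → 1 ('d')
  [15] 5/4 → 2 ('dd')
  [16] 4/13 → 1 ('d')
  [17] 13/21 → 0 ('')
  [18] 21/14 → 1 ('e')
  [19] 14/2 → 0 ('')
  [20] 2/12 → 1 ('f')
  [21] 12/1 → 1 ('f')

n(n+1)/2 = 22·23/2 = 253
Σ LCP = 0 + 1 + 0 + 1 + 1 + 1 + 1 + 0 + 1 + 1 + 2 + 0 + 1 + 1 + 1 + 2 + 1 + 0 + 1 + 0 + 1 + 1 = 18
distinct = 253 − 18 = 235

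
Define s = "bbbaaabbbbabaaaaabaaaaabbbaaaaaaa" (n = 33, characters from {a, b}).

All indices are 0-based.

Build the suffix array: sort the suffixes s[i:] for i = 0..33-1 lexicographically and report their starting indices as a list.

rank | idx | suffix
   0 |  32 | a
   1 |  31 | aa
   2 |  30 | aaa
   3 |  29 | aaaa
   4 |  28 | aaaaa
   5 |  27 | aaaaaa
   6 |  26 | aaaaaaa
   7 |  12 | aaaaabaaaaabbbaaaaaaa
   8 |  18 | aaaaabbbaaaaaaa
   9 |  13 | aaaabaaaaabbbaaaaaaa
  10 |  19 | aaaabbbaaaaaaa
  11 |  14 | aaabaaaaabbbaaaaaaa
  12 |  20 | aaabbbaaaaaaa
  13 |   3 | aaabbbbabaaaaabaaaaabbbaaaaaaa
  14 |  15 | aabaaaaabbbaaaaaaa
  15 |  21 | aabbbaaaaaaa
  16 |   4 | aabbbbabaaaaabaaaaabbbaaaaaaa
  17 |  10 | abaaaaabaaaaabbbaaaaaaa
  18 |  16 | abaaaaabbbaaaaaaa
  19 |  22 | abbbaaaaaaa
  20 |   5 | abbbbabaaaaabaaaaabbbaaaaaaa
  21 |  25 | baaaaaaa
  22 |  11 | baaaaabaaaaabbbaaaaaaa
  23 |  17 | baaaaabbbaaaaaaa
  24 |   2 | baaabbbbabaaaaabaaaaabbbaaaaaaa
  25 |   9 | babaaaaabaaaaabbbaaaaaaa
  26 |  24 | bbaaaaaaa
  27 |   1 | bbaaabbbbabaaaaabaaaaabbbaaaaaaa
  28 |   8 | bbabaaaaabaaaaabbbaaaaaaa
  29 |  23 | bbbaaaaaaa
  30 |   0 | bbbaaabbbbabaaaaabaaaaabbbaaaaaaa
  31 |   7 | bbbabaaaaabaaaaabbbaaaaaaa
  32 |   6 | bbbbabaaaaabaaaaabbbaaaaaaa

[32, 31, 30, 29, 28, 27, 26, 12, 18, 13, 19, 14, 20, 3, 15, 21, 4, 10, 16, 22, 5, 25, 11, 17, 2, 9, 24, 1, 8, 23, 0, 7, 6]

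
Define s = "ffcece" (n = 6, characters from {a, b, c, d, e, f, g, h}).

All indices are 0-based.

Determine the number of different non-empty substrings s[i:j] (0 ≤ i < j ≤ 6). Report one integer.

sorted suffixes:
  #0 SA[0]=4  'ce'
  #1 SA[1]=2  'cece'
  #2 SA[2]=5  'e'
  #3 SA[3]=3  'ece'
  #4 SA[4]=1  'fcece'
  #5 SA[5]=0  'ffcece'

SA = [4, 2, 5, 3, 1, 0]
[i] adj suffixes → lcp
  [1] 4/2 → 2 ('ce')
  [2] 2/5 → 0 ('')
  [3] 5/3 → 1 ('e')
  [4] 3/1 → 0 ('')
  [5] 1/0 → 1 ('f')

n(n+1)/2 = 6·7/2 = 21
Σ LCP = 0 + 2 + 0 + 1 + 0 + 1 = 4
distinct = 21 − 4 = 17

17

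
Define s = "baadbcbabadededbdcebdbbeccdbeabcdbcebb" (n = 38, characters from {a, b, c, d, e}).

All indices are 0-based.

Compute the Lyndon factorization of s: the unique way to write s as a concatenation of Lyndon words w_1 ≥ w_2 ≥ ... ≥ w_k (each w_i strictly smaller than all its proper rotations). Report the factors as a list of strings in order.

["b", "aadbcbabadededbdcebdbbeccdbeabcdbcebb"]

emit factor 1: 'b' (i=0, period=1)
emit factor 2: 'aadbcbabadededbdcebdbbeccdbeabcdbcebb' (i=1, period=37)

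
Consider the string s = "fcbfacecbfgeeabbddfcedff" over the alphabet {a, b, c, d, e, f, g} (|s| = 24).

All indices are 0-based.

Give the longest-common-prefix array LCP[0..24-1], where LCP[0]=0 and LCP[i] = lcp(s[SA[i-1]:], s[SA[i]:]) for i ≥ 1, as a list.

sorted suffixes:
  #0 SA[0]=13  'abbddfcedff'
  #1 SA[1]=4  'acecbfgeeabbddfcedff'
  #2 SA[2]=14  'bbddfcedff'
  #3 SA[3]=15  'bddfcedff'
  #4 SA[4]=2  'bfacecbfgeeabbddfcedff'
  #5 SA[5]=8  'bfgeeabbddfcedff'
  #6 SA[6]=1  'cbfacecbfgeeabbddfcedff'
  #7 SA[7]=7  'cbfgeeabbddfcedff'
  #8 SA[8]=5  'cecbfgeeabbddfcedff'
  #9 SA[9]=19  'cedff'
  #10 SA[10]=16  'ddfcedff'
  #11 SA[11]=17  'dfcedff'
  #12 SA[12]=21  'dff'
  #13 SA[13]=12  'eabbddfcedff'
  #14 SA[14]=6  'ecbfgeeabbddfcedff'
  #15 SA[15]=20  'edff'
  #16 SA[16]=11  'eeabbddfcedff'
  #17 SA[17]=23  'f'
  #18 SA[18]=3  'facecbfgeeabbddfcedff'
  #19 SA[19]=0  'fcbfacecbfgeeabbddfcedff'
  #20 SA[20]=18  'fcedff'
  #21 SA[21]=22  'ff'
  #22 SA[22]=9  'fgeeabbddfcedff'
  #23 SA[23]=10  'geeabbddfcedff'

SA = [13, 4, 14, 15, 2, 8, 1, 7, 5, 19, 16, 17, 21, 12, 6, 20, 11, 23, 3, 0, 18, 22, 9, 10]
i: (SA[i-1],SA[i]) lcp shared
  1: (13,4) 1 'a'
  2: (4,14) 0 ''
  3: (14,15) 1 'b'
  4: (15,2) 1 'b'
  5: (2,8) 2 'bf'
  6: (8,1) 0 ''
  7: (1,7) 3 'cbf'
  8: (7,5) 1 'c'
  9: (5,19) 2 'ce'
  10: (19,16) 0 ''
  11: (16,17) 1 'd'
  12: (17,21) 2 'df'
  13: (21,12) 0 ''
  14: (12,6) 1 'e'
  15: (6,20) 1 'e'
  16: (20,11) 1 'e'
  17: (11,23) 0 ''
  18: (23,3) 1 'f'
  19: (3,0) 1 'f'
  20: (0,18) 2 'fc'
  21: (18,22) 1 'f'
  22: (22,9) 1 'f'
  23: (9,10) 0 ''

[0, 1, 0, 1, 1, 2, 0, 3, 1, 2, 0, 1, 2, 0, 1, 1, 1, 0, 1, 1, 2, 1, 1, 0]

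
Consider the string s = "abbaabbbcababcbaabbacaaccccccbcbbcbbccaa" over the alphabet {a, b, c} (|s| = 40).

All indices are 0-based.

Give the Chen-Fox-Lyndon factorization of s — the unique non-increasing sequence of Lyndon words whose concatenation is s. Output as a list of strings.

["abb", "aabbbcababcb", "aabbacaaccccccbcbbcbbcc", "a", "a"]

emit factor 1: 'abb' (i=0, period=3)
emit factor 2: 'aabbbcababcb' (i=3, period=12)
emit factor 3: 'aabbacaaccccccbcbbcbbcc' (i=15, period=23)
emit factor 4: 'a' (i=38, period=1)
emit factor 5: 'a' (i=39, period=1)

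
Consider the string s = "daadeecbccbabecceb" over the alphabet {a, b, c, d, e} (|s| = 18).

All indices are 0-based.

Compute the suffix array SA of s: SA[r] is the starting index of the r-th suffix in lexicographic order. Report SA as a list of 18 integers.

rank→(start, suffix):
  0 → (1, 'aadeecbccbabecceb')
  1 → (11, 'abecceb')
  2 → (2, 'adeecbccbabecceb')
  3 → (17, 'b')
  4 → (10, 'babecceb')
  5 → (7, 'bccbabecceb')
  6 → (12, 'becceb')
  7 → (9, 'cbabecceb')
  8 → (6, 'cbccbabecceb')
  9 → (8, 'ccbabecceb')
  10 → (14, 'cceb')
  11 → (15, 'ceb')
  12 → (0, 'daadeecbccbabecceb')
  13 → (3, 'deecbccbabecceb')
  14 → (16, 'eb')
  15 → (5, 'ecbccbabecceb')
  16 → (13, 'ecceb')
  17 → (4, 'eecbccbabecceb')

[1, 11, 2, 17, 10, 7, 12, 9, 6, 8, 14, 15, 0, 3, 16, 5, 13, 4]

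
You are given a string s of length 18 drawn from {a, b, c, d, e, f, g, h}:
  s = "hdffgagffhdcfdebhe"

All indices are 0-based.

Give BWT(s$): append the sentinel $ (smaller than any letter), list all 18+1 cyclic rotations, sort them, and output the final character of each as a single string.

egedhfhhdcdgfffaf$b

rank  rotation             last
    0  $hdffgagffhdcfdebhe  e
    1  agffhdcfdebhe$hdffg  g
    2  bhe$hdffgagffhdcfde  e
    3  cfdebhe$hdffgagffhd  d
    4  dcfdebhe$hdffgagffh  h
    5  debhe$hdffgagffhdcf  f
    6  dffgagffhdcfdebhe$h  h
    7  e$hdffgagffhdcfdebh  h
    8  ebhe$hdffgagffhdcfd  d
    9  fdebhe$hdffgagffhdc  c
   10  ffgagffhdcfdebhe$hd  d
   11  ffhdcfdebhe$hdffgag  g
   12  fgagffhdcfdebhe$hdf  f
   13  fhdcfdebhe$hdffgagf  f
   14  gagffhdcfdebhe$hdff  f
   15  gffhdcfdebhe$hdffga  a
   16  hdcfdebhe$hdffgagff  f
   17  hdffgagffhdcfdebhe$  $
   18  he$hdffgagffhdcfdeb  b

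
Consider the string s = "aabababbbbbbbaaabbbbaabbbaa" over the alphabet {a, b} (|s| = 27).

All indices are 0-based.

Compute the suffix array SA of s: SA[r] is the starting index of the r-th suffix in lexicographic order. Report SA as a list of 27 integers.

rank→(start, suffix):
  0 → (26, 'a')
  1 → (25, 'aa')
  2 → (13, 'aaabbbbaabbbaa')
  3 → (0, 'aabababbbbbbbaaabbbbaabbbaa')
  4 → (20, 'aabbbaa')
  5 → (14, 'aabbbbaabbbaa')
  6 → (1, 'abababbbbbbbaaabbbbaabbbaa')
  7 → (3, 'ababbbbbbbaaabbbbaabbbaa')
  8 → (21, 'abbbaa')
  9 → (15, 'abbbbaabbbaa')
  10 → (5, 'abbbbbbbaaabbbbaabbbaa')
  11 → (24, 'baa')
  12 → (12, 'baaabbbbaabbbaa')
  13 → (19, 'baabbbaa')
  14 → (2, 'bababbbbbbbaaabbbbaabbbaa')
  15 → (4, 'babbbbbbbaaabbbbaabbbaa')
  16 → (23, 'bbaa')
  17 → (11, 'bbaaabbbbaabbbaa')
  18 → (18, 'bbaabbbaa')
  19 → (22, 'bbbaa')
  20 → (10, 'bbbaaabbbbaabbbaa')
  21 → (17, 'bbbaabbbaa')
  22 → (9, 'bbbbaaabbbbaabbbaa')
  23 → (16, 'bbbbaabbbaa')
  24 → (8, 'bbbbbaaabbbbaabbbaa')
  25 → (7, 'bbbbbbaaabbbbaabbbaa')
  26 → (6, 'bbbbbbbaaabbbbaabbbaa')

[26, 25, 13, 0, 20, 14, 1, 3, 21, 15, 5, 24, 12, 19, 2, 4, 23, 11, 18, 22, 10, 17, 9, 16, 8, 7, 6]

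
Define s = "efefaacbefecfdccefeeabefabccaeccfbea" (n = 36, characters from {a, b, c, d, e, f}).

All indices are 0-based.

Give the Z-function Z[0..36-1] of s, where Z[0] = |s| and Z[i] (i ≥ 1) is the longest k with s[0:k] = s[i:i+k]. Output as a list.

Z[0]=36
i=1: i≥r, start 0; Z[1]=0
i=2: i≥r, start 0; Z[2]=2 extend→box=[2,4)
i=3: min(r-i=1, Z[1]=0)=0; Z[3]=0
i=4: i≥r, start 0; Z[4]=0
i=5: i≥r, start 0; Z[5]=0
i=6: i≥r, start 0; Z[6]=0
i=7: i≥r, start 0; Z[7]=0
i=8: i≥r, start 0; Z[8]=3 extend→box=[8,11)
i=9: min(r-i=2, Z[1]=0)=0; Z[9]=0
i=10: min(r-i=1, Z[2]=2)=1; Z[10]=1
i=11: i≥r, start 0; Z[11]=0
i=12: i≥r, start 0; Z[12]=0
i=13: i≥r, start 0; Z[13]=0
i=14: i≥r, start 0; Z[14]=0
i=15: i≥r, start 0; Z[15]=0
i=16: i≥r, start 0; Z[16]=3 extend→box=[16,19)
i=17: min(r-i=2, Z[1]=0)=0; Z[17]=0
i=18: min(r-i=1, Z[2]=2)=1; Z[18]=1
i=19: i≥r, start 0; Z[19]=1 extend→box=[19,20)
i=20: i≥r, start 0; Z[20]=0
i=21: i≥r, start 0; Z[21]=0
i=22: i≥r, start 0; Z[22]=2 extend→box=[22,24)
i=23: min(r-i=1, Z[1]=0)=0; Z[23]=0
i=24: i≥r, start 0; Z[24]=0
i=25: i≥r, start 0; Z[25]=0
i=26: i≥r, start 0; Z[26]=0
i=27: i≥r, start 0; Z[27]=0
i=28: i≥r, start 0; Z[28]=0
i=29: i≥r, start 0; Z[29]=1 extend→box=[29,30)
i=30: i≥r, start 0; Z[30]=0
i=31: i≥r, start 0; Z[31]=0
i=32: i≥r, start 0; Z[32]=0
i=33: i≥r, start 0; Z[33]=0
i=34: i≥r, start 0; Z[34]=1 extend→box=[34,35)
i=35: i≥r, start 0; Z[35]=0

[36, 0, 2, 0, 0, 0, 0, 0, 3, 0, 1, 0, 0, 0, 0, 0, 3, 0, 1, 1, 0, 0, 2, 0, 0, 0, 0, 0, 0, 1, 0, 0, 0, 0, 1, 0]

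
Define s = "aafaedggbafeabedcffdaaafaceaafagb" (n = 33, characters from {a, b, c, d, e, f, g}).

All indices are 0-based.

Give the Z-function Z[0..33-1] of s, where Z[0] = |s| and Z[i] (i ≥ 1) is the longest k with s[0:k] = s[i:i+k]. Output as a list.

[33, 1, 0, 1, 0, 0, 0, 0, 0, 1, 0, 0, 1, 0, 0, 0, 0, 0, 0, 0, 2, 4, 1, 0, 1, 0, 0, 4, 1, 0, 1, 0, 0]

Z[0]=33
i=1: outside box; Z[1]=1 scan→box=[1,2)
i=2: outside box; Z[2]=0
i=3: outside box; Z[3]=1 scan→box=[3,4)
i=4: outside box; Z[4]=0
i=5: outside box; Z[5]=0
i=6: outside box; Z[6]=0
i=7: outside box; Z[7]=0
i=8: outside box; Z[8]=0
i=9: outside box; Z[9]=1 scan→box=[9,10)
i=10: outside box; Z[10]=0
i=11: outside box; Z[11]=0
i=12: outside box; Z[12]=1 scan→box=[12,13)
i=13: outside box; Z[13]=0
i=14: outside box; Z[14]=0
i=15: outside box; Z[15]=0
i=16: outside box; Z[16]=0
i=17: outside box; Z[17]=0
i=18: outside box; Z[18]=0
i=19: outside box; Z[19]=0
i=20: outside box; Z[20]=2 scan→box=[20,22)
i=21: min(r-i=1, Z[1]=1)=1; Z[21]=4 scan→box=[21,25)
i=22: min(r-i=3, Z[1]=1)=1; Z[22]=1
i=23: min(r-i=2, Z[2]=0)=0; Z[23]=0
i=24: min(r-i=1, Z[3]=1)=1; Z[24]=1
i=25: outside box; Z[25]=0
i=26: outside box; Z[26]=0
i=27: outside box; Z[27]=4 scan→box=[27,31)
i=28: min(r-i=3, Z[1]=1)=1; Z[28]=1
i=29: min(r-i=2, Z[2]=0)=0; Z[29]=0
i=30: min(r-i=1, Z[3]=1)=1; Z[30]=1
i=31: outside box; Z[31]=0
i=32: outside box; Z[32]=0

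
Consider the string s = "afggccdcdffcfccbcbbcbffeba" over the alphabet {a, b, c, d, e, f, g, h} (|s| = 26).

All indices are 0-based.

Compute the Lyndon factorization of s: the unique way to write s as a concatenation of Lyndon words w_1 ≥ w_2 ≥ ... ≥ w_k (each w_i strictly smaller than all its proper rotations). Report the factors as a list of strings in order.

emit factor 1: 'afggccdcdffcfccbcbbcbffeb' (i=0, period=25)
emit factor 2: 'a' (i=25, period=1)

["afggccdcdffcfccbcbbcbffeb", "a"]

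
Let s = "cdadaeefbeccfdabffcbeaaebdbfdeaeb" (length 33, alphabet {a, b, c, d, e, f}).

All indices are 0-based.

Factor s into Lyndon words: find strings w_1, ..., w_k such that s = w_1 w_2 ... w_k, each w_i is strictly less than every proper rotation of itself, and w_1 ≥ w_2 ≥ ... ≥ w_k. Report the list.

emit factor 1: 'cd' (i=0, period=2)
emit factor 2: 'adaeefbeccfd' (i=2, period=12)
emit factor 3: 'abffcbe' (i=14, period=7)
emit factor 4: 'aaebdbfdeaeb' (i=21, period=12)

["cd", "adaeefbeccfd", "abffcbe", "aaebdbfdeaeb"]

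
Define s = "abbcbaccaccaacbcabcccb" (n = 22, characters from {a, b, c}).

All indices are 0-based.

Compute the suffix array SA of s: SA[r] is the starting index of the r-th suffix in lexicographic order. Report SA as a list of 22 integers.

rank | idx | suffix
   0 |  11 | aacbcabcccb
   1 |   0 | abbcbaccaccaacbcabcccb
   2 |  16 | abcccb
   3 |  12 | acbcabcccb
   4 |   8 | accaacbcabcccb
   5 |   5 | accaccaacbcabcccb
   6 |  21 | b
   7 |   4 | baccaccaacbcabcccb
   8 |   1 | bbcbaccaccaacbcabcccb
   9 |  14 | bcabcccb
  10 |   2 | bcbaccaccaacbcabcccb
  11 |  17 | bcccb
  12 |  10 | caacbcabcccb
  13 |  15 | cabcccb
  14 |   7 | caccaacbcabcccb
  15 |  20 | cb
  16 |   3 | cbaccaccaacbcabcccb
  17 |  13 | cbcabcccb
  18 |   9 | ccaacbcabcccb
  19 |   6 | ccaccaacbcabcccb
  20 |  19 | ccb
  21 |  18 | cccb

[11, 0, 16, 12, 8, 5, 21, 4, 1, 14, 2, 17, 10, 15, 7, 20, 3, 13, 9, 6, 19, 18]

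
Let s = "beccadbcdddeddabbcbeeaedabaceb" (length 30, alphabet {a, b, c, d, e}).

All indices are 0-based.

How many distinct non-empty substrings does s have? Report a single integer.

432

rank | idx | suffix
   0 |  24 | abaceb
   1 |  14 | abbcbeeaedabaceb
   2 |  26 | aceb
   3 |   4 | adbcdddeddabbcbeeaedabaceb
   4 |  21 | aedabaceb
   5 |  29 | b
   6 |  25 | baceb
   7 |  15 | bbcbeeaedabaceb
   8 |  16 | bcbeeaedabaceb
   9 |   6 | bcdddeddabbcbeeaedabaceb
  10 |   0 | beccadbcdddeddabbcbeeaedabaceb
  11 |  18 | beeaedabaceb
  12 |   3 | cadbcdddeddabbcbeeaedabaceb
  13 |  17 | cbeeaedabaceb
  14 |   2 | ccadbcdddeddabbcbeeaedabaceb
  15 |   7 | cdddeddabbcbeeaedabaceb
  16 |  27 | ceb
  17 |  23 | dabaceb
  18 |  13 | dabbcbeeaedabaceb
  19 |   5 | dbcdddeddabbcbeeaedabaceb
  20 |  12 | ddabbcbeeaedabaceb
  21 |   8 | dddeddabbcbeeaedabaceb
  22 |   9 | ddeddabbcbeeaedabaceb
  23 |  10 | deddabbcbeeaedabaceb
  24 |  20 | eaedabaceb
  25 |  28 | eb
  26 |   1 | eccadbcdddeddabbcbeeaedabaceb
  27 |  22 | edabaceb
  28 |  11 | eddabbcbeeaedabaceb
  29 |  19 | eeaedabaceb

SA = [24, 14, 26, 4, 21, 29, 25, 15, 16, 6, 0, 18, 3, 17, 2, 7, 27, 23, 13, 5, 12, 8, 9, 10, 20, 28, 1, 22, 11, 19]
rank  pair      lcp
   1  s[24:],s[14:]  2  'ab'
   2  s[14:],s[26:]  1  'a'
   3  s[26:],s[4:]  1  'a'
   4  s[4:],s[21:]  1  'a'
   5  s[21:],s[29:]  0  ''
   6  s[29:],s[25:]  1  'b'
   7  s[25:],s[15:]  1  'b'
   8  s[15:],s[16:]  1  'b'
   9  s[16:],s[6:]  2  'bc'
  10  s[6:],s[0:]  1  'b'
  11  s[0:],s[18:]  2  'be'
  12  s[18:],s[3:]  0  ''
  13  s[3:],s[17:]  1  'c'
  14  s[17:],s[2:]  1  'c'
  15  s[2:],s[7:]  1  'c'
  16  s[7:],s[27:]  1  'c'
  17  s[27:],s[23:]  0  ''
  18  s[23:],s[13:]  3  'dab'
  19  s[13:],s[5:]  1  'd'
  20  s[5:],s[12:]  1  'd'
  21  s[12:],s[8:]  2  'dd'
  22  s[8:],s[9:]  2  'dd'
  23  s[9:],s[10:]  1  'd'
  24  s[10:],s[20:]  0  ''
  25  s[20:],s[28:]  1  'e'
  26  s[28:],s[1:]  1  'e'
  27  s[1:],s[22:]  1  'e'
  28  s[22:],s[11:]  2  'ed'
  29  s[11:],s[19:]  1  'e'

n(n+1)/2 = 30·31/2 = 465
Σ LCP = 0 + 2 + 1 + 1 + 1 + 0 + 1 + 1 + 1 + 2 + 1 + 2 + 0 + 1 + 1 + 1 + 1 + 0 + 3 + 1 + 1 + 2 + 2 + 1 + 0 + 1 + 1 + 1 + 2 + 1 = 33
distinct = 465 − 33 = 432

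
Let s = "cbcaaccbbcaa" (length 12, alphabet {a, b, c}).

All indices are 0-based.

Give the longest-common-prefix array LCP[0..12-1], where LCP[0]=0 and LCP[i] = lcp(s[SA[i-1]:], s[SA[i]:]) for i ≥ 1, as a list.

sorted suffixes:
  #0 SA[0]=11  'a'
  #1 SA[1]=10  'aa'
  #2 SA[2]=3  'aaccbbcaa'
  #3 SA[3]=4  'accbbcaa'
  #4 SA[4]=7  'bbcaa'
  #5 SA[5]=8  'bcaa'
  #6 SA[6]=1  'bcaaccbbcaa'
  #7 SA[7]=9  'caa'
  #8 SA[8]=2  'caaccbbcaa'
  #9 SA[9]=6  'cbbcaa'
  #10 SA[10]=0  'cbcaaccbbcaa'
  #11 SA[11]=5  'ccbbcaa'

SA = [11, 10, 3, 4, 7, 8, 1, 9, 2, 6, 0, 5]
[i] adj suffixes → lcp
  [1] 11/10 → 1 ('a')
  [2] 10/3 → 2 ('aa')
  [3] 3/4 → 1 ('a')
  [4] 4/7 → 0 ('')
  [5] 7/8 → 1 ('b')
  [6] 8/1 → 4 ('bcaa')
  [7] 1/9 → 0 ('')
  [8] 9/2 → 3 ('caa')
  [9] 2/6 → 1 ('c')
  [10] 6/0 → 2 ('cb')
  [11] 0/5 → 1 ('c')

[0, 1, 2, 1, 0, 1, 4, 0, 3, 1, 2, 1]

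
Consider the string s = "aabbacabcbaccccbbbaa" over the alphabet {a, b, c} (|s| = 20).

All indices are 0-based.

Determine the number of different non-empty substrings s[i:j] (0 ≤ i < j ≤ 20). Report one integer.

180

sorted suffixes:
  #0 SA[0]=19  'a'
  #1 SA[1]=18  'aa'
  #2 SA[2]=0  'aabbacabcbaccccbbbaa'
  #3 SA[3]=1  'abbacabcbaccccbbbaa'
  #4 SA[4]=6  'abcbaccccbbbaa'
  #5 SA[5]=4  'acabcbaccccbbbaa'
  #6 SA[6]=10  'accccbbbaa'
  #7 SA[7]=17  'baa'
  #8 SA[8]=3  'bacabcbaccccbbbaa'
  #9 SA[9]=9  'baccccbbbaa'
  #10 SA[10]=16  'bbaa'
  #11 SA[11]=2  'bbacabcbaccccbbbaa'
  #12 SA[12]=15  'bbbaa'
  #13 SA[13]=7  'bcbaccccbbbaa'
  #14 SA[14]=5  'cabcbaccccbbbaa'
  #15 SA[15]=8  'cbaccccbbbaa'
  #16 SA[16]=14  'cbbbaa'
  #17 SA[17]=13  'ccbbbaa'
  #18 SA[18]=12  'cccbbbaa'
  #19 SA[19]=11  'ccccbbbaa'

SA = [19, 18, 0, 1, 6, 4, 10, 17, 3, 9, 16, 2, 15, 7, 5, 8, 14, 13, 12, 11]
rank  pair      lcp
   1  s[19:],s[18:]  1  'a'
   2  s[18:],s[0:]  2  'aa'
   3  s[0:],s[1:]  1  'a'
   4  s[1:],s[6:]  2  'ab'
   5  s[6:],s[4:]  1  'a'
   6  s[4:],s[10:]  2  'ac'
   7  s[10:],s[17:]  0  ''
   8  s[17:],s[3:]  2  'ba'
   9  s[3:],s[9:]  3  'bac'
  10  s[9:],s[16:]  1  'b'
  11  s[16:],s[2:]  3  'bba'
  12  s[2:],s[15:]  2  'bb'
  13  s[15:],s[7:]  1  'b'
  14  s[7:],s[5:]  0  ''
  15  s[5:],s[8:]  1  'c'
  16  s[8:],s[14:]  2  'cb'
  17  s[14:],s[13:]  1  'c'
  18  s[13:],s[12:]  2  'cc'
  19  s[12:],s[11:]  3  'ccc'

n(n+1)/2 = 20·21/2 = 210
Σ LCP = 0 + 1 + 2 + 1 + 2 + 1 + 2 + 0 + 2 + 3 + 1 + 3 + 2 + 1 + 0 + 1 + 2 + 1 + 2 + 3 = 30
distinct = 210 − 30 = 180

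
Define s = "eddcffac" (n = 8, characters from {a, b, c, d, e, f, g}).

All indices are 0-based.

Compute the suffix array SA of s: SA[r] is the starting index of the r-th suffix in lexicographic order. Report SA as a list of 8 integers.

[6, 7, 3, 2, 1, 0, 5, 4]

rank | idx | suffix
   0 |   6 | ac
   1 |   7 | c
   2 |   3 | cffac
   3 |   2 | dcffac
   4 |   1 | ddcffac
   5 |   0 | eddcffac
   6 |   5 | fac
   7 |   4 | ffac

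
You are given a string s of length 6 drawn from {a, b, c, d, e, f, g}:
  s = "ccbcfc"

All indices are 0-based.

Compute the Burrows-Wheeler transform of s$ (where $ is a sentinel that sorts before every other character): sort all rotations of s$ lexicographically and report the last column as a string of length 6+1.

rank  rotation last
    0  $ccbcfc  c
    1  bcfc$cc  c
    2  c$ccbcf  f
    3  cbcfc$c  c
    4  ccbcfc$  $
    5  cfc$ccb  b
    6  fc$ccbc  c

ccfc$bc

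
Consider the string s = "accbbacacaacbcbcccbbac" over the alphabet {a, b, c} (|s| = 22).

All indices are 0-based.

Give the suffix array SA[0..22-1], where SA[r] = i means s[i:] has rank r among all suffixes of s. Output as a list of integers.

[9, 20, 7, 5, 10, 0, 19, 4, 18, 3, 12, 14, 21, 8, 6, 17, 2, 11, 13, 16, 1, 15]

sorted suffixes:
  #0 SA[0]=9  'aacbcbcccbbac'
  #1 SA[1]=20  'ac'
  #2 SA[2]=7  'acaacbcbcccbbac'
  #3 SA[3]=5  'acacaacbcbcccbbac'
  #4 SA[4]=10  'acbcbcccbbac'
  #5 SA[5]=0  'accbbacacaacbcbcccbbac'
  #6 SA[6]=19  'bac'
  #7 SA[7]=4  'bacacaacbcbcccbbac'
  #8 SA[8]=18  'bbac'
  #9 SA[9]=3  'bbacacaacbcbcccbbac'
  #10 SA[10]=12  'bcbcccbbac'
  #11 SA[11]=14  'bcccbbac'
  #12 SA[12]=21  'c'
  #13 SA[13]=8  'caacbcbcccbbac'
  #14 SA[14]=6  'cacaacbcbcccbbac'
  #15 SA[15]=17  'cbbac'
  #16 SA[16]=2  'cbbacacaacbcbcccbbac'
  #17 SA[17]=11  'cbcbcccbbac'
  #18 SA[18]=13  'cbcccbbac'
  #19 SA[19]=16  'ccbbac'
  #20 SA[20]=1  'ccbbacacaacbcbcccbbac'
  #21 SA[21]=15  'cccbbac'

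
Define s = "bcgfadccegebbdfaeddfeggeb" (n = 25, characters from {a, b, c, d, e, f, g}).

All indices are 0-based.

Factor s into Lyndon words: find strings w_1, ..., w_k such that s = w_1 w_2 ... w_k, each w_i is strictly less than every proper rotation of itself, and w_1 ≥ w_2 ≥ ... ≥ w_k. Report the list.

["bcgf", "adccegebbdfaeddfeggeb"]

emit factor 1: 'bcgf' (i=0, period=4)
emit factor 2: 'adccegebbdfaeddfeggeb' (i=4, period=21)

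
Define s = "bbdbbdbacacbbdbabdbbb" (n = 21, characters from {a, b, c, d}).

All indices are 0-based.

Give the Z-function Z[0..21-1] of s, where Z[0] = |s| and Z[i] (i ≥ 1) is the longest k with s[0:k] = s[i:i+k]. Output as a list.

[21, 1, 0, 4, 1, 0, 1, 0, 0, 0, 0, 4, 1, 0, 1, 0, 1, 0, 2, 2, 1]

Z[0]=21
i=1: fresh scan; Z[1]=1 grow→box=[1,2)
i=2: fresh scan; Z[2]=0
i=3: fresh scan; Z[3]=4 grow→box=[3,7)
i=4: min(r-i=3, Z[1]=1)=1; Z[4]=1
i=5: min(r-i=2, Z[2]=0)=0; Z[5]=0
i=6: min(r-i=1, Z[3]=4)=1; Z[6]=1
i=7: fresh scan; Z[7]=0
i=8: fresh scan; Z[8]=0
i=9: fresh scan; Z[9]=0
i=10: fresh scan; Z[10]=0
i=11: fresh scan; Z[11]=4 grow→box=[11,15)
i=12: min(r-i=3, Z[1]=1)=1; Z[12]=1
i=13: min(r-i=2, Z[2]=0)=0; Z[13]=0
i=14: min(r-i=1, Z[3]=4)=1; Z[14]=1
i=15: fresh scan; Z[15]=0
i=16: fresh scan; Z[16]=1 grow→box=[16,17)
i=17: fresh scan; Z[17]=0
i=18: fresh scan; Z[18]=2 grow→box=[18,20)
i=19: min(r-i=1, Z[1]=1)=1; Z[19]=2 grow→box=[19,21)
i=20: min(r-i=1, Z[1]=1)=1; Z[20]=1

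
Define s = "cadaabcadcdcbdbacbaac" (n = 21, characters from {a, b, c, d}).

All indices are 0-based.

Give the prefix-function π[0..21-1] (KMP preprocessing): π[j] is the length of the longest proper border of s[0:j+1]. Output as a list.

[0, 0, 0, 0, 0, 0, 1, 2, 3, 1, 0, 1, 0, 0, 0, 0, 1, 0, 0, 0, 1]

π[0] = 0
j=1 s[j]='a': π[1]=0 (border '')
j=2 s[j]='d': π[2]=0 (border '')
j=3 s[j]='a': π[3]=0 (border '')
j=4 s[j]='a': π[4]=0 (border '')
j=5 s[j]='b': π[5]=0 (border '')
j=6 s[j]='c': π[6]=1 (border 'c')
j=7 s[j]='a': π[7]=2 (border 'ca')
j=8 s[j]='d': π[8]=3 (border 'cad')
j=9 s[j]='c': k: 3→0; π[9]=1 (border 'c')
j=10 s[j]='d': k: 1→0; π[10]=0 (border '')
j=11 s[j]='c': π[11]=1 (border 'c')
j=12 s[j]='b': k: 1→0; π[12]=0 (border '')
j=13 s[j]='d': π[13]=0 (border '')
j=14 s[j]='b': π[14]=0 (border '')
j=15 s[j]='a': π[15]=0 (border '')
j=16 s[j]='c': π[16]=1 (border 'c')
j=17 s[j]='b': k: 1→0; π[17]=0 (border '')
j=18 s[j]='a': π[18]=0 (border '')
j=19 s[j]='a': π[19]=0 (border '')
j=20 s[j]='c': π[20]=1 (border 'c')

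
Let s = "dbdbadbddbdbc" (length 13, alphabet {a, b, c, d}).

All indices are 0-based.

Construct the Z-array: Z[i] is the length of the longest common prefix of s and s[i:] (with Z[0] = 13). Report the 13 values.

[13, 0, 2, 0, 0, 3, 0, 1, 4, 0, 2, 0, 0]

Z[0]=13
i=1: i≥r, start 0; Z[1]=0
i=2: i≥r, start 0; Z[2]=2 extend→box=[2,4)
i=3: min(r-i=1, Z[1]=0)=0; Z[3]=0
i=4: i≥r, start 0; Z[4]=0
i=5: i≥r, start 0; Z[5]=3 extend→box=[5,8)
i=6: min(r-i=2, Z[1]=0)=0; Z[6]=0
i=7: min(r-i=1, Z[2]=2)=1; Z[7]=1
i=8: i≥r, start 0; Z[8]=4 extend→box=[8,12)
i=9: min(r-i=3, Z[1]=0)=0; Z[9]=0
i=10: min(r-i=2, Z[2]=2)=2; Z[10]=2
i=11: min(r-i=1, Z[3]=0)=0; Z[11]=0
i=12: i≥r, start 0; Z[12]=0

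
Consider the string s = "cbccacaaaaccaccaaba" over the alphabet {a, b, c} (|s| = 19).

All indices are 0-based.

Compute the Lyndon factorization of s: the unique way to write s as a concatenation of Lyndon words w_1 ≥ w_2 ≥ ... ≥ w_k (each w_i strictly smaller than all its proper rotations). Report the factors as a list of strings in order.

emit factor 1: 'c' (i=0, period=1)
emit factor 2: 'bcc' (i=1, period=3)
emit factor 3: 'ac' (i=4, period=2)
emit factor 4: 'aaaaccaccaab' (i=6, period=12)
emit factor 5: 'a' (i=18, period=1)

["c", "bcc", "ac", "aaaaccaccaab", "a"]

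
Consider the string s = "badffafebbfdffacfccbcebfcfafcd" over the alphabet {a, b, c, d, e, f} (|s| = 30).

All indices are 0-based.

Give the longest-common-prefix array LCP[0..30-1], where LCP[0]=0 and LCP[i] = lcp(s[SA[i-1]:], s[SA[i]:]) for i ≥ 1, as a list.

[0, 1, 1, 2, 0, 1, 1, 1, 2, 0, 1, 1, 1, 1, 2, 0, 1, 4, 0, 2, 0, 2, 3, 1, 2, 2, 1, 1, 1, 3]

sorted suffixes:
  #0 SA[0]=14  'acfccbcebfcfafcd'
  #1 SA[1]=1  'adffafebbfdffacfccbcebfcfafcd'
  #2 SA[2]=26  'afcd'
  #3 SA[3]=5  'afebbfdffacfccbcebfcfafcd'
  #4 SA[4]=0  'badffafebbfdffacfccbcebfcfafcd'
  #5 SA[5]=8  'bbfdffacfccbcebfcfafcd'
  #6 SA[6]=19  'bcebfcfafcd'
  #7 SA[7]=22  'bfcfafcd'
  #8 SA[8]=9  'bfdffacfccbcebfcfafcd'
  #9 SA[9]=18  'cbcebfcfafcd'
  #10 SA[10]=17  'ccbcebfcfafcd'
  #11 SA[11]=28  'cd'
  #12 SA[12]=20  'cebfcfafcd'
  #13 SA[13]=24  'cfafcd'
  #14 SA[14]=15  'cfccbcebfcfafcd'
  #15 SA[15]=29  'd'
  #16 SA[16]=11  'dffacfccbcebfcfafcd'
  #17 SA[17]=2  'dffafebbfdffacfccbcebfcfafcd'
  #18 SA[18]=7  'ebbfdffacfccbcebfcfafcd'
  #19 SA[19]=21  'ebfcfafcd'
  #20 SA[20]=13  'facfccbcebfcfafcd'
  #21 SA[21]=25  'fafcd'
  #22 SA[22]=4  'fafebbfdffacfccbcebfcfafcd'
  #23 SA[23]=16  'fccbcebfcfafcd'
  #24 SA[24]=27  'fcd'
  #25 SA[25]=23  'fcfafcd'
  #26 SA[26]=10  'fdffacfccbcebfcfafcd'
  #27 SA[27]=6  'febbfdffacfccbcebfcfafcd'
  #28 SA[28]=12  'ffacfccbcebfcfafcd'
  #29 SA[29]=3  'ffafebbfdffacfccbcebfcfafcd'

SA = [14, 1, 26, 5, 0, 8, 19, 22, 9, 18, 17, 28, 20, 24, 15, 29, 11, 2, 7, 21, 13, 25, 4, 16, 27, 23, 10, 6, 12, 3]
i: (SA[i-1],SA[i]) lcp shared
  1: (14,1) 1 'a'
  2: (1,26) 1 'a'
  3: (26,5) 2 'af'
  4: (5,0) 0 ''
  5: (0,8) 1 'b'
  6: (8,19) 1 'b'
  7: (19,22) 1 'b'
  8: (22,9) 2 'bf'
  9: (9,18) 0 ''
  10: (18,17) 1 'c'
  11: (17,28) 1 'c'
  12: (28,20) 1 'c'
  13: (20,24) 1 'c'
  14: (24,15) 2 'cf'
  15: (15,29) 0 ''
  16: (29,11) 1 'd'
  17: (11,2) 4 'dffa'
  18: (2,7) 0 ''
  19: (7,21) 2 'eb'
  20: (21,13) 0 ''
  21: (13,25) 2 'fa'
  22: (25,4) 3 'faf'
  23: (4,16) 1 'f'
  24: (16,27) 2 'fc'
  25: (27,23) 2 'fc'
  26: (23,10) 1 'f'
  27: (10,6) 1 'f'
  28: (6,12) 1 'f'
  29: (12,3) 3 'ffa'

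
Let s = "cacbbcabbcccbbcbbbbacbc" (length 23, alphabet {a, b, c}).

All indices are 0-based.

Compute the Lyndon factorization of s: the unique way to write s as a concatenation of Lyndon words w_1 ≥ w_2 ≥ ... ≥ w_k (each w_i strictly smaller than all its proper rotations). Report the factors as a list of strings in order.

emit factor 1: 'c' (i=0, period=1)
emit factor 2: 'acbbc' (i=1, period=5)
emit factor 3: 'abbcccbbcbbbbacbc' (i=6, period=17)

["c", "acbbc", "abbcccbbcbbbbacbc"]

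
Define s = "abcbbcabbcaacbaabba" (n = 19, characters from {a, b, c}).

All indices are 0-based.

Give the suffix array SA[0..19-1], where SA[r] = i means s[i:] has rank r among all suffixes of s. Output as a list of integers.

[18, 14, 10, 15, 6, 0, 11, 17, 13, 16, 7, 3, 8, 4, 1, 9, 5, 12, 2]

sorted suffixes:
  #0 SA[0]=18  'a'
  #1 SA[1]=14  'aabba'
  #2 SA[2]=10  'aacbaabba'
  #3 SA[3]=15  'abba'
  #4 SA[4]=6  'abbcaacbaabba'
  #5 SA[5]=0  'abcbbcabbcaacbaabba'
  #6 SA[6]=11  'acbaabba'
  #7 SA[7]=17  'ba'
  #8 SA[8]=13  'baabba'
  #9 SA[9]=16  'bba'
  #10 SA[10]=7  'bbcaacbaabba'
  #11 SA[11]=3  'bbcabbcaacbaabba'
  #12 SA[12]=8  'bcaacbaabba'
  #13 SA[13]=4  'bcabbcaacbaabba'
  #14 SA[14]=1  'bcbbcabbcaacbaabba'
  #15 SA[15]=9  'caacbaabba'
  #16 SA[16]=5  'cabbcaacbaabba'
  #17 SA[17]=12  'cbaabba'
  #18 SA[18]=2  'cbbcabbcaacbaabba'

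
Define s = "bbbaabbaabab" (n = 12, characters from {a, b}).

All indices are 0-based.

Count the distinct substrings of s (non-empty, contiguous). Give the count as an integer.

sorted suffixes:
  #0 SA[0]=7  'aabab'
  #1 SA[1]=3  'aabbaabab'
  #2 SA[2]=10  'ab'
  #3 SA[3]=8  'abab'
  #4 SA[4]=4  'abbaabab'
  #5 SA[5]=11  'b'
  #6 SA[6]=6  'baabab'
  #7 SA[7]=2  'baabbaabab'
  #8 SA[8]=9  'bab'
  #9 SA[9]=5  'bbaabab'
  #10 SA[10]=1  'bbaabbaabab'
  #11 SA[11]=0  'bbbaabbaabab'

SA = [7, 3, 10, 8, 4, 11, 6, 2, 9, 5, 1, 0]
rank  pair      lcp
   1  s[7:],s[3:]  3  'aab'
   2  s[3:],s[10:]  1  'a'
   3  s[10:],s[8:]  2  'ab'
   4  s[8:],s[4:]  2  'ab'
   5  s[4:],s[11:]  0  ''
   6  s[11:],s[6:]  1  'b'
   7  s[6:],s[2:]  4  'baab'
   8  s[2:],s[9:]  2  'ba'
   9  s[9:],s[5:]  1  'b'
  10  s[5:],s[1:]  5  'bbaab'
  11  s[1:],s[0:]  2  'bb'

n(n+1)/2 = 12·13/2 = 78
Σ LCP = 0 + 3 + 1 + 2 + 2 + 0 + 1 + 4 + 2 + 1 + 5 + 2 = 23
distinct = 78 − 23 = 55

55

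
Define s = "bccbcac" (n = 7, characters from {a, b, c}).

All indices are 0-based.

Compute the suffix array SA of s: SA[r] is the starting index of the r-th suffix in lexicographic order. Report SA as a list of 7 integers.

[5, 3, 0, 6, 4, 2, 1]

rank→(start, suffix):
  0 → (5, 'ac')
  1 → (3, 'bcac')
  2 → (0, 'bccbcac')
  3 → (6, 'c')
  4 → (4, 'cac')
  5 → (2, 'cbcac')
  6 → (1, 'ccbcac')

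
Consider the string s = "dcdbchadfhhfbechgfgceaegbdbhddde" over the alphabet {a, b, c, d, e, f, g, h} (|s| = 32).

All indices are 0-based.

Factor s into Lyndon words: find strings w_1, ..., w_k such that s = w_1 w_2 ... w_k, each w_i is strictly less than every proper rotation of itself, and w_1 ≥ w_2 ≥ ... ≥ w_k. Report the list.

emit factor 1: 'd' (i=0, period=1)
emit factor 2: 'cd' (i=1, period=2)
emit factor 3: 'bch' (i=3, period=3)
emit factor 4: 'adfhhfbechgfgceaegbdbhddde' (i=6, period=26)

["d", "cd", "bch", "adfhhfbechgfgceaegbdbhddde"]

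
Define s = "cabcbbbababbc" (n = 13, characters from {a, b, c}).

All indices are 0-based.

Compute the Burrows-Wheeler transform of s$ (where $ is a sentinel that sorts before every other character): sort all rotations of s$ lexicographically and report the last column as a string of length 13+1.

rank  rotation        last
    0  $cabcbbbababbc  c
    1  ababbc$cabcbbb  b
    2  abbc$cabcbbbab  b
    3  abcbbbababbc$c  c
    4  bababbc$cabcbb  b
    5  babbc$cabcbbba  a
    6  bbababbc$cabcb  b
    7  bbbababbc$cabc  c
    8  bbc$cabcbbbaba  a
    9  bc$cabcbbbabab  b
   10  bcbbbababbc$ca  a
   11  c$cabcbbbababb  b
   12  cabcbbbababbc$  $
   13  cbbbababbc$cab  b

cbbcbabcabab$b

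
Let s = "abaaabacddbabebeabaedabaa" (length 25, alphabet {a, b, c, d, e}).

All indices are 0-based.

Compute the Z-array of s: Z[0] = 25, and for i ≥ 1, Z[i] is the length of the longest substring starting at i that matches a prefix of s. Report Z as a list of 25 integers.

[25, 0, 1, 1, 3, 0, 1, 0, 0, 0, 0, 2, 0, 0, 0, 0, 3, 0, 1, 0, 0, 4, 0, 1, 1]

Z[0]=25
i=1: outside box; Z[1]=0
i=2: outside box; Z[2]=1 scan→box=[2,3)
i=3: outside box; Z[3]=1 scan→box=[3,4)
i=4: outside box; Z[4]=3 scan→box=[4,7)
i=5: min(r-i=2, Z[1]=0)=0; Z[5]=0
i=6: min(r-i=1, Z[2]=1)=1; Z[6]=1
i=7: outside box; Z[7]=0
i=8: outside box; Z[8]=0
i=9: outside box; Z[9]=0
i=10: outside box; Z[10]=0
i=11: outside box; Z[11]=2 scan→box=[11,13)
i=12: min(r-i=1, Z[1]=0)=0; Z[12]=0
i=13: outside box; Z[13]=0
i=14: outside box; Z[14]=0
i=15: outside box; Z[15]=0
i=16: outside box; Z[16]=3 scan→box=[16,19)
i=17: min(r-i=2, Z[1]=0)=0; Z[17]=0
i=18: min(r-i=1, Z[2]=1)=1; Z[18]=1
i=19: outside box; Z[19]=0
i=20: outside box; Z[20]=0
i=21: outside box; Z[21]=4 scan→box=[21,25)
i=22: min(r-i=3, Z[1]=0)=0; Z[22]=0
i=23: min(r-i=2, Z[2]=1)=1; Z[23]=1
i=24: min(r-i=1, Z[3]=1)=1; Z[24]=1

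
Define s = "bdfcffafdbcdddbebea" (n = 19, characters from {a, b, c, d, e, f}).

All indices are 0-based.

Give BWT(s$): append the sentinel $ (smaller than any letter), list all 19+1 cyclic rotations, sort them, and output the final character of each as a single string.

aefd$edbffddcbbbfdac

rank  rotation              last
    0  $bdfcffafdbcdddbebea  a
    1  a$bdfcffafdbcdddbebe  e
    2  afdbcdddbebea$bdfcff  f
    3  bcdddbebea$bdfcffafd  d
    4  bdfcffafdbcdddbebea$  $
    5  bea$bdfcffafdbcdddbe  e
    6  bebea$bdfcffafdbcddd  d
    7  cdddbebea$bdfcffafdb  b
    8  cffafdbcdddbebea$bdf  f
    9  dbcdddbebea$bdfcffaf  f
   10  dbebea$bdfcffafdbcdd  d
   11  ddbebea$bdfcffafdbcd  d
   12  dddbebea$bdfcffafdbc  c
   13  dfcffafdbcdddbebea$b  b
   14  ea$bdfcffafdbcdddbeb  b
   15  ebea$bdfcffafdbcdddb  b
   16  fafdbcdddbebea$bdfcf  f
   17  fcffafdbcdddbebea$bd  d
   18  fdbcdddbebea$bdfcffa  a
   19  ffafdbcdddbebea$bdfc  c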